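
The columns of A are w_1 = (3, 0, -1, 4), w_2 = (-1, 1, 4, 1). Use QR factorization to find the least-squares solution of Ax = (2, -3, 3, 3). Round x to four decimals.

x = (0.6495, 0.6289)

w_1 = (3, 0, -1, 4); ‖w_1‖ = 5.0990, so q_1 = (0.5883, 0.0000, -0.1961, 0.7845).
q_1·w_2 = 0.5883·(-1) + 0.0000·1 + (-0.1961)·4 + 0.7845·1 = -0.5883.
u_2 = w_2 + 0.5883·q_1 = (-0.6538, 1.0000, 3.8846, 1.4615).
‖u_2‖ = 4.3190, so q_2 = (-0.1514, 0.2315, 0.8994, 0.3384).
Qᵀb = (2.9417, 2.7161).
Back-substitute: x_2 = 2.7161/4.3190 = 0.6289.
x_1 = (2.9417 + 0.5883·0.6289)/5.0990 = 0.6495.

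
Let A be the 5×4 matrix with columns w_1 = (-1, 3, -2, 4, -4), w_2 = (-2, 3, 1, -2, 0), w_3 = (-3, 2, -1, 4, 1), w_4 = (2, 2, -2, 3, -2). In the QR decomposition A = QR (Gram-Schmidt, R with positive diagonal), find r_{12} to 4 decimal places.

r_{12} = 0.1474

e_1 = w_1/‖w_1‖ = (-1, 3, -2, 4, -4)/6.7823 = (-0.1474, 0.4423, -0.2949, 0.5898, -0.5898).
r_{12} = e_1·w_2 = 0.1474.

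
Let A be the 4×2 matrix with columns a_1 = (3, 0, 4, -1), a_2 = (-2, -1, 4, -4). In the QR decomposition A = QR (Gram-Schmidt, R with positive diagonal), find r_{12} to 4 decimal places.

r_{12} = 2.7456

q_1 = a_1/‖a_1‖ = (3, 0, 4, -1)/5.0990 = (0.5883, 0.0000, 0.7845, -0.1961).
r_{12} = q_1·a_2 = 2.7456.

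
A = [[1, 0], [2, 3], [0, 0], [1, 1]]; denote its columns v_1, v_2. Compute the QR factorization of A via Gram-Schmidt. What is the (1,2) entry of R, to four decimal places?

v_1 = (1, 2, 0, 1); ‖v_1‖ = 2.4495, so q_1 = (0.4082, 0.8165, 0.0000, 0.4082).
r_{12} = q_1·v_2 = 2.8577.

r_{12} = 2.8577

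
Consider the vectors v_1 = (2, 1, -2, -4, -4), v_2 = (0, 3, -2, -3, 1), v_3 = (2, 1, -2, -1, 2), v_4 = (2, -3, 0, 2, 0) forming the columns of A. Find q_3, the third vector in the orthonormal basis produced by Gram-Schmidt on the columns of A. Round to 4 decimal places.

q_3 = (0.7973, -0.2383, -0.3727, 0.1390, 0.3864)

v_1 = (2, 1, -2, -4, -4); ‖v_1‖ = 6.4031, so q_1 = (0.3123, 0.1562, -0.3123, -0.6247, -0.6247).
q_1·v_2 = 0.3123·0 + 0.1562·3 + (-0.3123)·(-2) + (-0.6247)·(-3) + (-0.6247)·1 = 2.3426.
u_2 = v_2 − 2.3426·q_1 = (-0.7317, 2.6341, -1.2683, -1.5366, 2.4634).
‖u_2‖ = 4.1848, so q_2 = (-0.1749, 0.6295, -0.3031, -0.3672, 0.5887).
q_1·v_3 = 0.3123·2 + 0.1562·1 + (-0.3123)·(-2) + (-0.6247)·(-1) + (-0.6247)·2 = 0.7809; q_2·v_3 = (-0.1749)·2 + 0.6295·1 + (-0.3031)·(-2) + (-0.3672)·(-1) + 0.5887·2 = 2.4304.
u_3 = v_3 − 0.7809·q_1 − 2.4304·q_2 = (2.1811, -0.6518, -1.0195, 0.3802, 1.0571).
‖u_3‖ = 2.7356, so q_3 = (0.7973, -0.2383, -0.3727, 0.1390, 0.3864).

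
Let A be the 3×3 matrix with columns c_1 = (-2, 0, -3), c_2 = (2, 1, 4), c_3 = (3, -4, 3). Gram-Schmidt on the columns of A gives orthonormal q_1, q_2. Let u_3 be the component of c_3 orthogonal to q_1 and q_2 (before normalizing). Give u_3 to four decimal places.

u_3 = (-0.8824, -0.5882, 0.5882)

c_1 = (-2, 0, -3); ‖c_1‖ = 3.6056, so q_1 = (-0.5547, 0.0000, -0.8321).
q_1·c_2 = (-0.5547)·2 + 0.0000·1 + (-0.8321)·4 = -4.4376.
u_2 = c_2 + 4.4376·q_1 = (-0.4615, 1.0000, 0.3077).
‖u_2‖ = 1.1435, so q_2 = (-0.4036, 0.8745, 0.2691).
q_1·c_3 = (-0.5547)·3 + 0.0000·(-4) + (-0.8321)·3 = -4.1603; q_2·c_3 = (-0.4036)·3 + 0.8745·(-4) + 0.2691·3 = -3.9015.
u_3 = c_3 + 4.1603·q_1 + 3.9015·q_2 = (-0.8824, -0.5882, 0.5882).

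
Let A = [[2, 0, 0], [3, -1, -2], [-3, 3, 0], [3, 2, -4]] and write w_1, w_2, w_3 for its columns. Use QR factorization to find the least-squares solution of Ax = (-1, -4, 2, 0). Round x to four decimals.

w_1 = (2, 3, -3, 3); ‖w_1‖ = 5.5678, so e_1 = (0.3592, 0.5388, -0.5388, 0.5388).
e_1·w_2 = 0.3592·0 + 0.5388·(-1) + (-0.5388)·3 + 0.5388·2 = -1.0776.
u_2 = w_2 + 1.0776·e_1 = (0.3871, -0.4194, 2.4194, 2.5806).
‖u_2‖ = 3.5831, so e_2 = (0.1080, -0.1170, 0.6752, 0.7202).
e_1·w_3 = 0.3592·0 + 0.5388·(-2) + (-0.5388)·0 + 0.5388·(-4) = -3.2329; e_2·w_3 = 0.1080·0 + (-0.1170)·(-2) + 0.6752·0 + 0.7202·(-4) = -2.6468.
u_3 = w_3 + 3.2329·e_1 + 2.6468·e_2 = (1.4472, -0.5678, 0.0452, -0.3518).
‖u_3‖ = 1.5946, so e_3 = (0.9076, -0.3561, 0.0284, -0.2206).
Qᵀb = (-3.5921, 1.7105, 0.5735).
Back-substitute: x_3 = 0.5735/1.5946 = 0.3597.
x_2 = (1.7105 + 2.6468·0.3597)/3.5831 = 0.7431.
x_1 = (-3.5921 + 1.0776·0.7431 + 3.2329·0.3597)/5.5678 = -0.2925.

x = (-0.2925, 0.7431, 0.3597)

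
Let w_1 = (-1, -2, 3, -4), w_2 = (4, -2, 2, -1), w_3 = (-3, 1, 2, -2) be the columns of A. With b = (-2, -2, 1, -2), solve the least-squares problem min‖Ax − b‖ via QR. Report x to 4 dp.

w_1 = (-1, -2, 3, -4); ‖w_1‖ = 5.4772, so e_1 = (-0.1826, -0.3651, 0.5477, -0.7303).
e_1·w_2 = (-0.1826)·4 + (-0.3651)·(-2) + 0.5477·2 + (-0.7303)·(-1) = 1.8257.
u_2 = w_2 − 1.8257·e_1 = (4.3333, -1.3333, 1.0000, 0.3333).
‖u_2‖ = 4.6547, so e_2 = (0.9309, -0.2864, 0.2148, 0.0716).
e_1·w_3 = (-0.1826)·(-3) + (-0.3651)·1 + 0.5477·2 + (-0.7303)·(-2) = 2.7386; e_2·w_3 = 0.9309·(-3) + (-0.2864)·1 + 0.2148·2 + 0.0716·(-2) = -2.7928.
u_3 = w_3 − 2.7386·e_1 + 2.7928·e_2 = (0.1000, 1.2000, 1.1000, 0.2000).
‖u_3‖ = 1.6432, so e_3 = (0.0609, 0.7303, 0.6694, 0.1217).
Qᵀb = (3.1038, -1.2174, -1.1563).
Back-substitute: x_3 = -1.1563/1.6432 = -0.7037.
x_2 = (-1.2174 + 2.7928·(-0.7037))/4.6547 = -0.6838.
x_1 = (3.1038 − 1.8257·(-0.6838) − 2.7386·(-0.7037))/5.4772 = 1.1464.

x = (1.1464, -0.6838, -0.7037)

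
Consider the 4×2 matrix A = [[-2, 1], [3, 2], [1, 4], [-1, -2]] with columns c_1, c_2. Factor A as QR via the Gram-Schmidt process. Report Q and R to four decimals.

Q = [[-0.5164, 0.5449], [0.7746, 0.0000], [0.2582, 0.7785], [-0.2582, -0.3114]], R = [[3.8730, 2.5820], [0.0000, 4.2817]]

e_1 = c_1/‖c_1‖ = (-2, 3, 1, -1)/3.8730 = (-0.5164, 0.7746, 0.2582, -0.2582).
r_{12} = e_1·c_2 = 2.5820.
u_2 = c_2 − 2.5820·e_1 = (2.3333, 0.0000, 3.3333, -1.3333).
‖u_2‖ = 4.2817, so e_2 = (0.5449, 0.0000, 0.7785, -0.3114).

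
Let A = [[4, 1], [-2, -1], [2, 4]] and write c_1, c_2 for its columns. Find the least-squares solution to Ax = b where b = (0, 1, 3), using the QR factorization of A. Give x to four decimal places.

c_1 = (4, -2, 2); ‖c_1‖ = 4.8990, so e_1 = (0.8165, -0.4082, 0.4082).
e_1·c_2 = 0.8165·1 + (-0.4082)·(-1) + 0.4082·4 = 2.8577.
u_2 = c_2 − 2.8577·e_1 = (-1.3333, 0.1667, 2.8333).
‖u_2‖ = 3.1358, so e_2 = (-0.4252, 0.0531, 0.9035).
Qᵀb = (0.8165, 2.7638).
Back-substitute: x_2 = 2.7638/3.1358 = 0.8814.
x_1 = (0.8165 − 2.8577·0.8814)/4.8990 = -0.3475.

x = (-0.3475, 0.8814)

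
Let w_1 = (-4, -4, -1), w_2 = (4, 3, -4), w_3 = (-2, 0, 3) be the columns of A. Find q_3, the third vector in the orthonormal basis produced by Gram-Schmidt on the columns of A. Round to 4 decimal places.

w_1 = (-4, -4, -1); ‖w_1‖ = 5.7446, so q_1 = (-0.6963, -0.6963, -0.1741).
q_1·w_2 = (-0.6963)·4 + (-0.6963)·3 + (-0.1741)·(-4) = -4.1779.
u_2 = w_2 + 4.1779·q_1 = (1.0909, 0.0909, -4.7273).
‖u_2‖ = 4.8524, so q_2 = (0.2248, 0.0187, -0.9742).
q_1·w_3 = (-0.6963)·(-2) + (-0.6963)·0 + (-0.1741)·3 = 0.8704; q_2·w_3 = 0.2248·(-2) + 0.0187·0 + (-0.9742)·3 = -3.3723.
u_3 = w_3 − 0.8704·q_1 + 3.3723·q_2 = (-0.6358, 0.6692, -0.1338).
‖u_3‖ = 0.9327, so q_3 = (-0.6816, 0.7175, -0.1435).

q_3 = (-0.6816, 0.7175, -0.1435)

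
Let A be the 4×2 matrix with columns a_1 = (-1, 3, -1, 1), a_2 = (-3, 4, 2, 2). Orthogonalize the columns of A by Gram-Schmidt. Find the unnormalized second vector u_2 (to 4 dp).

a_1 = (-1, 3, -1, 1); ‖a_1‖ = 3.4641, so q_1 = (-0.2887, 0.8660, -0.2887, 0.2887).
q_1·a_2 = (-0.2887)·(-3) + 0.8660·4 + (-0.2887)·2 + 0.2887·2 = 4.3301.
u_2 = a_2 − 4.3301·q_1 = (-1.7500, 0.2500, 3.2500, 0.7500).

u_2 = (-1.7500, 0.2500, 3.2500, 0.7500)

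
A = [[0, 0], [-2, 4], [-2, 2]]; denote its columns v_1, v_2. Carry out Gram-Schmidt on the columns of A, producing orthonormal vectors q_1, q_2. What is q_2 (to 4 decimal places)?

v_1 = (0, -2, -2); ‖v_1‖ = 2.8284, so q_1 = (0.0000, -0.7071, -0.7071).
q_1·v_2 = 0.0000·0 + (-0.7071)·4 + (-0.7071)·2 = -4.2426.
u_2 = v_2 + 4.2426·q_1 = (0.0000, 1.0000, -1.0000).
‖u_2‖ = 1.4142, so q_2 = (0.0000, 0.7071, -0.7071).

q_2 = (0.0000, 0.7071, -0.7071)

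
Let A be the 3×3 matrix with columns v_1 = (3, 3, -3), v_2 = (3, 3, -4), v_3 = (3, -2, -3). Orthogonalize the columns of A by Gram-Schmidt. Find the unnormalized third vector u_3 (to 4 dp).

v_1 = (3, 3, -3); ‖v_1‖ = 5.1962, so e_1 = (0.5774, 0.5774, -0.5774).
e_1·v_2 = 0.5774·3 + 0.5774·3 + (-0.5774)·(-4) = 5.7735.
u_2 = v_2 − 5.7735·e_1 = (-0.3333, -0.3333, -0.6667).
‖u_2‖ = 0.8165, so e_2 = (-0.4082, -0.4082, -0.8165).
e_1·v_3 = 0.5774·3 + 0.5774·(-2) + (-0.5774)·(-3) = 2.3094; e_2·v_3 = (-0.4082)·3 + (-0.4082)·(-2) + (-0.8165)·(-3) = 2.0412.
u_3 = v_3 − 2.3094·e_1 − 2.0412·e_2 = (2.5000, -2.5000, 0.0000).

u_3 = (2.5000, -2.5000, 0.0000)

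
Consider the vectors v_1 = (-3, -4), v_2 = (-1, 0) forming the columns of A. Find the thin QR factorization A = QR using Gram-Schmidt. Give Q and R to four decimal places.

v_1 = (-3, -4); ‖v_1‖ = 5.0000, so e_1 = (-0.6000, -0.8000).
e_1·v_2 = (-0.6000)·(-1) + (-0.8000)·0 = 0.6000.
u_2 = v_2 − 0.6000·e_1 = (-0.6400, 0.4800).
‖u_2‖ = 0.8000, so e_2 = (-0.8000, 0.6000).

Q = [[-0.6000, -0.8000], [-0.8000, 0.6000]], R = [[5.0000, 0.6000], [0.0000, 0.8000]]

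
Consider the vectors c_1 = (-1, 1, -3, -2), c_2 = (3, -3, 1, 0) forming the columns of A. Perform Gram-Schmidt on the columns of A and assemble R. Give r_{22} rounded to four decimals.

q_1 = c_1/‖c_1‖ = (-1, 1, -3, -2)/3.8730 = (-0.2582, 0.2582, -0.7746, -0.5164).
r_{12} = q_1·c_2 = -2.3238.
u_2 = c_2 + 2.3238·q_1 = (2.4000, -2.4000, -0.8000, -1.2000).
r_{22} = ‖u_2‖ = 3.6878.

r_{22} = 3.6878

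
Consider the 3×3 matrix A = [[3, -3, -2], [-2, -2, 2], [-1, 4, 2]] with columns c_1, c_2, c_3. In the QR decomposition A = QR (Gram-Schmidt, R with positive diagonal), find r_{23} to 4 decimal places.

r_{23} = 0.4744

c_1 = (3, -2, -1); ‖c_1‖ = 3.7417, so e_1 = (0.8018, -0.5345, -0.2673).
e_1·c_2 = 0.8018·(-3) + (-0.5345)·(-2) + (-0.2673)·4 = -2.4054.
u_2 = c_2 + 2.4054·e_1 = (-1.0714, -3.2857, 3.3571).
‖u_2‖ = 4.8181, so e_2 = (-0.2224, -0.6819, 0.6968).
r_{23} = e_2·c_3 = 0.4744.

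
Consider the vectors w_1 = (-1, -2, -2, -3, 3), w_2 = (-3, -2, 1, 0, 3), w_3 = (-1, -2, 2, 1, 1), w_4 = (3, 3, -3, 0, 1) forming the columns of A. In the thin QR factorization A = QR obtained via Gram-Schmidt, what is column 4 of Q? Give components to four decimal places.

w_1 = (-1, -2, -2, -3, 3); ‖w_1‖ = 5.1962, so q_1 = (-0.1925, -0.3849, -0.3849, -0.5774, 0.5774).
q_1·w_2 = (-0.1925)·(-3) + (-0.3849)·(-2) + (-0.3849)·1 + (-0.5774)·0 + 0.5774·3 = 2.6943.
u_2 = w_2 − 2.6943·q_1 = (-2.4815, -0.9630, 2.0370, 1.5556, 1.4444).
‖u_2‖ = 3.9675, so q_2 = (-0.6255, -0.2427, 0.5134, 0.3921, 0.3641).
q_1·w_3 = (-0.1925)·(-1) + (-0.3849)·(-2) + (-0.3849)·2 + (-0.5774)·1 + 0.5774·1 = 0.1925; q_2·w_3 = (-0.6255)·(-1) + (-0.2427)·(-2) + 0.5134·2 + 0.3921·1 + 0.3641·1 = 2.8939.
u_3 = w_3 − 0.1925·q_1 − 2.8939·q_2 = (0.8471, -1.2235, 0.5882, -0.0235, -0.1647).
‖u_3‖ = 1.6088, so q_3 = (0.5265, -0.7605, 0.3656, -0.0146, -0.1024).
q_1·w_4 = (-0.1925)·3 + (-0.3849)·3 + (-0.3849)·(-3) + (-0.5774)·0 + 0.5774·1 = 0.0000; q_2·w_4 = (-0.6255)·3 + (-0.2427)·3 + 0.5134·(-3) + 0.3921·0 + 0.3641·1 = -3.7808; q_3·w_4 = 0.5265·3 + (-0.7605)·3 + 0.3656·(-3) + (-0.0146)·0 + (-0.1024)·1 = -1.9013.
u_4 = w_4 − 0.0000·q_1 + 3.7808·q_2 + 1.9013·q_3 = (1.6364, 0.6364, -0.3636, 1.4545, 2.1818).
‖u_4‖ = 3.1766, so q_4 = (0.5151, 0.2003, -0.1145, 0.4579, 0.6868).

q_4 = (0.5151, 0.2003, -0.1145, 0.4579, 0.6868)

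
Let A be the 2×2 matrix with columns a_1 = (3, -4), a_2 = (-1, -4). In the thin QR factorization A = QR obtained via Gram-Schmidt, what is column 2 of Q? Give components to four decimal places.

a_1 = (3, -4); ‖a_1‖ = 5.0000, so e_1 = (0.6000, -0.8000).
e_1·a_2 = 0.6000·(-1) + (-0.8000)·(-4) = 2.6000.
u_2 = a_2 − 2.6000·e_1 = (-2.5600, -1.9200).
‖u_2‖ = 3.2000, so e_2 = (-0.8000, -0.6000).

e_2 = (-0.8000, -0.6000)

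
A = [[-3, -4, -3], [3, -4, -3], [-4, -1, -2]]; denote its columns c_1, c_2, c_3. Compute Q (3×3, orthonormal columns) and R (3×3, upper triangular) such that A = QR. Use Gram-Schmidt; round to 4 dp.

Q = [[-0.5145, -0.6394, 0.5713], [0.5145, -0.7632, -0.3909], [-0.6860, -0.0928, -0.7217]], R = [[5.8310, 0.6860, 1.3720], [0.0000, 5.7035, 4.3936], [0.0000, 0.0000, 0.9021]]

c_1 = (-3, 3, -4); ‖c_1‖ = 5.8310, so q_1 = (-0.5145, 0.5145, -0.6860).
q_1·c_2 = (-0.5145)·(-4) + 0.5145·(-4) + (-0.6860)·(-1) = 0.6860.
u_2 = c_2 − 0.6860·q_1 = (-3.6471, -4.3529, -0.5294).
‖u_2‖ = 5.7035, so q_2 = (-0.6394, -0.7632, -0.0928).
q_1·c_3 = (-0.5145)·(-3) + 0.5145·(-3) + (-0.6860)·(-2) = 1.3720; q_2·c_3 = (-0.6394)·(-3) + (-0.7632)·(-3) + (-0.0928)·(-2) = 4.3936.
u_3 = c_3 − 1.3720·q_1 − 4.3936·q_2 = (0.5154, -0.3526, -0.6510).
‖u_3‖ = 0.9021, so q_3 = (0.5713, -0.3909, -0.7217).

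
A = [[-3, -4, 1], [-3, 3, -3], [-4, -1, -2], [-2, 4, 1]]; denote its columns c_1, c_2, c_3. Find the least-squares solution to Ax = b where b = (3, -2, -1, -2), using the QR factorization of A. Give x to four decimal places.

x = (0.0097, -0.5382, 0.3411)

q_1 = c_1/‖c_1‖ = (-3, -3, -4, -2)/6.1644 = (-0.4867, -0.4867, -0.6489, -0.3244).
r_{12} = q_1·c_2 = -0.1622.
u_2 = c_2 + 0.1622·q_1 = (-4.0789, 2.9211, -1.1053, 3.9474).
‖u_2‖ = 6.4787, so q_2 = (-0.6296, 0.4509, -0.1706, 0.6093).
r_{13} = q_1·c_3 = 1.9467; r_{23} = q_2·c_3 = -1.0317.
u_3 = c_3 − 1.9467·q_1 + 1.0317·q_2 = (1.2978, -1.5875, -0.9129, 2.2602).
‖u_3‖ = 3.1853, so q_3 = (0.4074, -0.4984, -0.2866, 0.7096).
Qᵀb = (0.8111, -3.8385, 1.0865).
Back-substitute: x_3 = 1.0865/3.1853 = 0.3411.
x_2 = (-3.8385 + 1.0317·0.3411)/6.4787 = -0.5382.
x_1 = (0.8111 + 0.1622·(-0.5382) − 1.9467·0.3411)/6.1644 = 0.0097.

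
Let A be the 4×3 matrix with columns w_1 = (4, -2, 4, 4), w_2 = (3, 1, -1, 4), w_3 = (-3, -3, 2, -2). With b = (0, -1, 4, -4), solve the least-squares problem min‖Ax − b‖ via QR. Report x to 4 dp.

x = (0.9916, -2.5886, -1.2308)

w_1 = (4, -2, 4, 4); ‖w_1‖ = 7.2111, so q_1 = (0.5547, -0.2774, 0.5547, 0.5547).
q_1·w_2 = 0.5547·3 + (-0.2774)·1 + 0.5547·(-1) + 0.5547·4 = 3.0509.
u_2 = w_2 − 3.0509·q_1 = (1.3077, 1.8462, -2.6923, 2.3077).
‖u_2‖ = 4.2062, so q_2 = (0.3109, 0.4389, -0.6401, 0.5486).
q_1·w_3 = 0.5547·(-3) + (-0.2774)·(-3) + 0.5547·2 + 0.5547·(-2) = -0.8321; q_2·w_3 = 0.3109·(-3) + 0.4389·(-3) + (-0.6401)·2 + 0.5486·(-2) = -4.6268.
u_3 = w_3 + 0.8321·q_1 + 4.6268·q_2 = (-1.1000, -1.2000, -0.5000, 1.0000).
‖u_3‖ = 1.9748, so q_3 = (-0.5570, -0.6076, -0.2532, 0.5064).
Qᵀb = (0.2774, -5.1938, -2.4306).
Back-substitute: x_3 = -2.4306/1.9748 = -1.2308.
x_2 = (-5.1938 + 4.6268·(-1.2308))/4.2062 = -2.5886.
x_1 = (0.2774 − 3.0509·(-2.5886) + 0.8321·(-1.2308))/7.2111 = 0.9916.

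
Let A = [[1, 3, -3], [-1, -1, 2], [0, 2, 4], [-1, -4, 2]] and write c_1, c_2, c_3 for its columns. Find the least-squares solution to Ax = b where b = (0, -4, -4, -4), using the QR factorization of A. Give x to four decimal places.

c_1 = (1, -1, 0, -1); ‖c_1‖ = 1.7321, so e_1 = (0.5774, -0.5774, 0.0000, -0.5774).
e_1·c_2 = 0.5774·3 + (-0.5774)·(-1) + 0.0000·2 + (-0.5774)·(-4) = 4.6188.
u_2 = c_2 − 4.6188·e_1 = (0.3333, 1.6667, 2.0000, -1.3333).
‖u_2‖ = 2.9439, so e_2 = (0.1132, 0.5661, 0.6794, -0.4529).
e_1·c_3 = 0.5774·(-3) + (-0.5774)·2 + 0.0000·4 + (-0.5774)·2 = -4.0415; e_2·c_3 = 0.1132·(-3) + 0.5661·2 + 0.6794·4 + (-0.4529)·2 = 2.6042.
u_3 = c_3 + 4.0415·e_1 − 2.6042·e_2 = (-0.9615, -1.8077, 2.2308, 0.8462).
‖u_3‖ = 3.1440, so e_3 = (-0.3058, -0.5750, 0.7095, 0.2691).
Qᵀb = (4.6188, -3.1704, -1.6148).
Back-substitute: x_3 = -1.6148/3.1440 = -0.5136.
x_2 = (-3.1704 − 2.6042·(-0.5136))/2.9439 = -0.6226.
x_1 = (4.6188 − 4.6188·(-0.6226) + 4.0415·(-0.5136))/1.7321 = 3.1284.

x = (3.1284, -0.6226, -0.5136)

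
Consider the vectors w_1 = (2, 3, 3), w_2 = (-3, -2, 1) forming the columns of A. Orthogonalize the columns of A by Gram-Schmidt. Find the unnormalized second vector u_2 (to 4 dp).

w_1 = (2, 3, 3); ‖w_1‖ = 4.6904, so e_1 = (0.4264, 0.6396, 0.6396).
e_1·w_2 = 0.4264·(-3) + 0.6396·(-2) + 0.6396·1 = -1.9188.
u_2 = w_2 + 1.9188·e_1 = (-2.1818, -0.7727, 2.2273).

u_2 = (-2.1818, -0.7727, 2.2273)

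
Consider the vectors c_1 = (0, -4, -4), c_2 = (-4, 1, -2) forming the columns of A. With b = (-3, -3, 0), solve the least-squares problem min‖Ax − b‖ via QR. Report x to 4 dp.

x = (0.3293, 0.3659)

q_1 = c_1/‖c_1‖ = (0, -4, -4)/5.6569 = (0.0000, -0.7071, -0.7071).
r_{12} = q_1·c_2 = 0.7071.
u_2 = c_2 − 0.7071·q_1 = (-4.0000, 1.5000, -1.5000).
‖u_2‖ = 4.5277, so q_2 = (-0.8835, 0.3313, -0.3313).
Qᵀb = (2.1213, 1.6565).
Back-substitute: x_2 = 1.6565/4.5277 = 0.3659.
x_1 = (2.1213 − 0.7071·0.3659)/5.6569 = 0.3293.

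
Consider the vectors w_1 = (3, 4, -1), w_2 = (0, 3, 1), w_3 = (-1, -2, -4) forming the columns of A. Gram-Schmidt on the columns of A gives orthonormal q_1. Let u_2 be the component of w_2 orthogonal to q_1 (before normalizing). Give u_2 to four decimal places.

u_2 = (-1.2692, 1.3077, 1.4231)

q_1 = w_1/‖w_1‖ = (3, 4, -1)/5.0990 = (0.5883, 0.7845, -0.1961).
r_{12} = q_1·w_2 = 2.1573.
u_2 = w_2 − 2.1573·q_1 = (-1.2692, 1.3077, 1.4231).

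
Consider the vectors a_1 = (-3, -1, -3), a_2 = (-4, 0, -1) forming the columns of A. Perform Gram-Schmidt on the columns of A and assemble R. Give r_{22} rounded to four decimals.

a_1 = (-3, -1, -3); ‖a_1‖ = 4.3589, so q_1 = (-0.6882, -0.2294, -0.6882).
q_1·a_2 = (-0.6882)·(-4) + (-0.2294)·0 + (-0.6882)·(-1) = 3.4412.
u_2 = a_2 − 3.4412·q_1 = (-1.6316, 0.7895, 1.3684).
r_{22} = ‖u_2‖ = 2.2711.

r_{22} = 2.2711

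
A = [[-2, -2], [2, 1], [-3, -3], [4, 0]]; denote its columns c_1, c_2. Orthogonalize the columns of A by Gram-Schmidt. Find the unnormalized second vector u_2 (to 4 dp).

e_1 = c_1/‖c_1‖ = (-2, 2, -3, 4)/5.7446 = (-0.3482, 0.3482, -0.5222, 0.6963).
r_{12} = e_1·c_2 = 2.6112.
u_2 = c_2 − 2.6112·e_1 = (-1.0909, 0.0909, -1.6364, -1.8182).

u_2 = (-1.0909, 0.0909, -1.6364, -1.8182)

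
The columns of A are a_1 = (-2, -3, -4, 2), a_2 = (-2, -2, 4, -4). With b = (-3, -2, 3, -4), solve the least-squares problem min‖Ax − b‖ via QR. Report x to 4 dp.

x = (0.1886, 1.0160)

a_1 = (-2, -3, -4, 2); ‖a_1‖ = 5.7446, so q_1 = (-0.3482, -0.5222, -0.6963, 0.3482).
q_1·a_2 = (-0.3482)·(-2) + (-0.5222)·(-2) + (-0.6963)·4 + 0.3482·(-4) = -2.4371.
u_2 = a_2 + 2.4371·q_1 = (-2.8485, -3.2727, 2.3030, -3.1515).
‖u_2‖ = 5.8361, so q_2 = (-0.4881, -0.5608, 0.3946, -0.5400).
Qᵀb = (-1.3926, 5.9296).
Back-substitute: x_2 = 5.9296/5.8361 = 1.0160.
x_1 = (-1.3926 + 2.4371·1.0160)/5.7446 = 0.1886.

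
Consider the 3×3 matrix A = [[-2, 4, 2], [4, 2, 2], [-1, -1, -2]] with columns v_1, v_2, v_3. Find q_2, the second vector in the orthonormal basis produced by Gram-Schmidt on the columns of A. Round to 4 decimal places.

q_2 = (0.8947, 0.3953, -0.2081)

v_1 = (-2, 4, -1); ‖v_1‖ = 4.5826, so q_1 = (-0.4364, 0.8729, -0.2182).
q_1·v_2 = (-0.4364)·4 + 0.8729·2 + (-0.2182)·(-1) = 0.2182.
u_2 = v_2 − 0.2182·q_1 = (4.0952, 1.8095, -0.9524).
‖u_2‖ = 4.5774, so q_2 = (0.8947, 0.3953, -0.2081).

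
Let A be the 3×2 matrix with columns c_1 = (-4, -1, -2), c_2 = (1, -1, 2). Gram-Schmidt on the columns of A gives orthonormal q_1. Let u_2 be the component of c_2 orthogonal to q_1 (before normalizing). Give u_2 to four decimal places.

u_2 = (-0.3333, -1.3333, 1.3333)

c_1 = (-4, -1, -2); ‖c_1‖ = 4.5826, so q_1 = (-0.8729, -0.2182, -0.4364).
q_1·c_2 = (-0.8729)·1 + (-0.2182)·(-1) + (-0.4364)·2 = -1.5275.
u_2 = c_2 + 1.5275·q_1 = (-0.3333, -1.3333, 1.3333).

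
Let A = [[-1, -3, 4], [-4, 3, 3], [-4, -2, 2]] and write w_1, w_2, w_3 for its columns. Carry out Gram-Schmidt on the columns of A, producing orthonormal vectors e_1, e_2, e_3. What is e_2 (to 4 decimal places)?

e_1 = w_1/‖w_1‖ = (-1, -4, -4)/5.7446 = (-0.1741, -0.6963, -0.6963).
r_{12} = e_1·w_2 = -0.1741.
u_2 = w_2 + 0.1741·e_1 = (-3.0303, 2.8788, -2.1212).
‖u_2‖ = 4.6872, so e_2 = (-0.6465, 0.6142, -0.4526).

e_2 = (-0.6465, 0.6142, -0.4526)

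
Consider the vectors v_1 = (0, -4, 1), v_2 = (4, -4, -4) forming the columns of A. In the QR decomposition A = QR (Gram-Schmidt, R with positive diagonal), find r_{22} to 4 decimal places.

v_1 = (0, -4, 1); ‖v_1‖ = 4.1231, so e_1 = (0.0000, -0.9701, 0.2425).
e_1·v_2 = 0.0000·4 + (-0.9701)·(-4) + 0.2425·(-4) = 2.9104.
u_2 = v_2 − 2.9104·e_1 = (4.0000, -1.1765, -4.7059).
r_{22} = ‖u_2‖ = 6.2872.

r_{22} = 6.2872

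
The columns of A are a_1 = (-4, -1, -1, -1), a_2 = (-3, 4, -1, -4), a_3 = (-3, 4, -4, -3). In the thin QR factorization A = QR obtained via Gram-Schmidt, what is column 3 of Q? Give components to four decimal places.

a_1 = (-4, -1, -1, -1); ‖a_1‖ = 4.3589, so e_1 = (-0.9177, -0.2294, -0.2294, -0.2294).
e_1·a_2 = (-0.9177)·(-3) + (-0.2294)·4 + (-0.2294)·(-1) + (-0.2294)·(-4) = 2.9824.
u_2 = a_2 − 2.9824·e_1 = (-0.2632, 4.6842, -0.3158, -3.3158).
‖u_2‖ = 5.7537, so e_2 = (-0.0457, 0.8141, -0.0549, -0.5763).
e_1·a_3 = (-0.9177)·(-3) + (-0.2294)·4 + (-0.2294)·(-4) + (-0.2294)·(-3) = 3.4412; e_2·a_3 = (-0.0457)·(-3) + 0.8141·4 + (-0.0549)·(-4) + (-0.5763)·(-3) = 5.3421.
u_3 = a_3 − 3.4412·e_1 − 5.3421·e_2 = (0.4022, 0.4404, -2.9173, 0.8680).
‖u_3‖ = 3.1016, so e_3 = (0.1297, 0.1420, -0.9406, 0.2799).

e_3 = (0.1297, 0.1420, -0.9406, 0.2799)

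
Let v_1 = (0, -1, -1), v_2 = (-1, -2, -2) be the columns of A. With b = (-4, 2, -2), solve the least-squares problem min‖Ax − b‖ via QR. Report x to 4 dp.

x = (-8.0000, 4.0000)

q_1 = v_1/‖v_1‖ = (0, -1, -1)/1.4142 = (0.0000, -0.7071, -0.7071).
r_{12} = q_1·v_2 = 2.8284.
u_2 = v_2 − 2.8284·q_1 = (-1.0000, 0.0000, 0.0000).
‖u_2‖ = 1.0000, so q_2 = (-1.0000, 0.0000, 0.0000).
Qᵀb = (0.0000, 4.0000).
Back-substitute: x_2 = 4.0000/1.0000 = 4.0000.
x_1 = (0.0000 − 2.8284·4.0000)/1.4142 = -8.0000.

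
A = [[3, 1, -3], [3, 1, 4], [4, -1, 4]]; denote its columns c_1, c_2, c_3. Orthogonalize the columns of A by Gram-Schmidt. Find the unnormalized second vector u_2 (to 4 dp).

u_2 = (0.8235, 0.8235, -1.2353)

c_1 = (3, 3, 4); ‖c_1‖ = 5.8310, so q_1 = (0.5145, 0.5145, 0.6860).
q_1·c_2 = 0.5145·1 + 0.5145·1 + 0.6860·(-1) = 0.3430.
u_2 = c_2 − 0.3430·q_1 = (0.8235, 0.8235, -1.2353).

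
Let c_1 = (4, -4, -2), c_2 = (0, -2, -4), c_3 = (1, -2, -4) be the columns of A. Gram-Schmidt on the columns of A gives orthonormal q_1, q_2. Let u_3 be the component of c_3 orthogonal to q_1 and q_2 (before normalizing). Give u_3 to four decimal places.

u_3 = (0.3103, 0.4138, -0.2069)

c_1 = (4, -4, -2); ‖c_1‖ = 6.0000, so q_1 = (0.6667, -0.6667, -0.3333).
q_1·c_2 = 0.6667·0 + (-0.6667)·(-2) + (-0.3333)·(-4) = 2.6667.
u_2 = c_2 − 2.6667·q_1 = (-1.7778, -0.2222, -3.1111).
‖u_2‖ = 3.5901, so q_2 = (-0.4952, -0.0619, -0.8666).
q_1·c_3 = 0.6667·1 + (-0.6667)·(-2) + (-0.3333)·(-4) = 3.3333; q_2·c_3 = (-0.4952)·1 + (-0.0619)·(-2) + (-0.8666)·(-4) = 3.0949.
u_3 = c_3 − 3.3333·q_1 − 3.0949·q_2 = (0.3103, 0.4138, -0.2069).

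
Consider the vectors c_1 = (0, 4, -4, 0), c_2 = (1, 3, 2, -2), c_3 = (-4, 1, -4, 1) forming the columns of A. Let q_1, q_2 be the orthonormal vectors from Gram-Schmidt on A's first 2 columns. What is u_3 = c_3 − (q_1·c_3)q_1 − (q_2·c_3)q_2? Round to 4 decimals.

u_3 = (-3.2286, 0.4286, 0.4286, -0.5429)

c_1 = (0, 4, -4, 0); ‖c_1‖ = 5.6569, so q_1 = (0.0000, 0.7071, -0.7071, 0.0000).
q_1·c_2 = 0.0000·1 + 0.7071·3 + (-0.7071)·2 + 0.0000·(-2) = 0.7071.
u_2 = c_2 − 0.7071·q_1 = (1.0000, 2.5000, 2.5000, -2.0000).
‖u_2‖ = 4.1833, so q_2 = (0.2390, 0.5976, 0.5976, -0.4781).
q_1·c_3 = 0.0000·(-4) + 0.7071·1 + (-0.7071)·(-4) + 0.0000·1 = 3.5355; q_2·c_3 = 0.2390·(-4) + 0.5976·1 + 0.5976·(-4) + (-0.4781)·1 = -3.2271.
u_3 = c_3 − 3.5355·q_1 + 3.2271·q_2 = (-3.2286, 0.4286, 0.4286, -0.5429).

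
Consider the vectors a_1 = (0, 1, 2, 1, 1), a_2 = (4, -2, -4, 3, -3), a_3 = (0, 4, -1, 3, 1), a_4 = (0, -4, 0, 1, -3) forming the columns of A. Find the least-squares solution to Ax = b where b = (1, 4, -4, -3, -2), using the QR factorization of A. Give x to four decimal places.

a_1 = (0, 1, 2, 1, 1); ‖a_1‖ = 2.6458, so e_1 = (0.0000, 0.3780, 0.7559, 0.3780, 0.3780).
e_1·a_2 = 0.0000·4 + 0.3780·(-2) + 0.7559·(-4) + 0.3780·3 + 0.3780·(-3) = -3.7796.
u_2 = a_2 + 3.7796·e_1 = (4.0000, -0.5714, -1.1429, 4.4286, -1.5714).
‖u_2‖ = 6.3019, so e_2 = (0.6347, -0.0907, -0.1814, 0.7027, -0.2494).
e_1·a_3 = 0.0000·0 + 0.3780·4 + 0.7559·(-1) + 0.3780·3 + 0.3780·1 = 2.2678; e_2·a_3 = 0.6347·0 + (-0.0907)·4 + (-0.1814)·(-1) + 0.7027·3 + (-0.2494)·1 = 1.6775.
u_3 = a_3 − 2.2678·e_1 − 1.6775·e_2 = (-1.0647, 3.2950, -2.4101, 0.9640, 0.5612).
‖u_3‖ = 4.3638, so e_3 = (-0.2440, 0.7551, -0.5523, 0.2209, 0.1286).
e_1·a_4 = 0.0000·0 + 0.3780·(-4) + 0.7559·0 + 0.3780·1 + 0.3780·(-3) = -2.2678; e_2·a_4 = 0.6347·0 + (-0.0907)·(-4) + (-0.1814)·0 + 0.7027·1 + (-0.2494)·(-3) = 1.8135; e_3·a_4 = (-0.2440)·0 + 0.7551·(-4) + (-0.5523)·0 + 0.2209·1 + 0.1286·(-3) = -3.1851.
u_4 = a_4 + 2.2678·e_1 − 1.8135·e_2 + 3.1851·e_3 = (-1.9282, -0.5735, 0.2841, 1.2864, -1.2811).
‖u_4‖ = 2.7246, so e_4 = (-0.7077, -0.2105, 0.1043, 0.4721, -0.4702).
Qᵀb = (-3.4017, -0.6121, 4.0655, -2.4427).
Back-substitute: x_4 = -2.4427/2.7246 = -0.8965.
x_3 = (4.0655 + 3.1851·(-0.8965))/4.3638 = 0.2773.
x_2 = (-0.6121 − 1.6775·0.2773 − 1.8135·(-0.8965))/6.3019 = 0.0871.
x_1 = (-3.4017 + 3.7796·0.0871 − 2.2678·0.2773 + 2.2678·(-0.8965))/2.6458 = -2.1674.

x = (-2.1674, 0.0871, 0.2773, -0.8965)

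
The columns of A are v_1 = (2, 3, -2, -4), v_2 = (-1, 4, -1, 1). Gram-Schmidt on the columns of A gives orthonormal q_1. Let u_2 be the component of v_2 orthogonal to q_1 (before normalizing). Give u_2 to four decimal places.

v_1 = (2, 3, -2, -4); ‖v_1‖ = 5.7446, so q_1 = (0.3482, 0.5222, -0.3482, -0.6963).
q_1·v_2 = 0.3482·(-1) + 0.5222·4 + (-0.3482)·(-1) + (-0.6963)·1 = 1.3926.
u_2 = v_2 − 1.3926·q_1 = (-1.4848, 3.2727, -0.5152, 1.9697).

u_2 = (-1.4848, 3.2727, -0.5152, 1.9697)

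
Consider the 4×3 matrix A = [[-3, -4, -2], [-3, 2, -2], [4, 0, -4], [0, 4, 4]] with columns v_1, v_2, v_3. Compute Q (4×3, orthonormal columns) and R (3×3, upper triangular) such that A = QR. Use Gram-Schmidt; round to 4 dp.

e_1 = v_1/‖v_1‖ = (-3, -3, 4, 0)/5.8310 = (-0.5145, -0.5145, 0.6860, 0.0000).
r_{12} = e_1·v_2 = 1.0290.
u_2 = v_2 − 1.0290·e_1 = (-3.4706, 2.5294, -0.7059, 4.0000).
‖u_2‖ = 5.9111, so e_2 = (-0.5871, 0.4279, -0.1194, 0.6767).
r_{13} = e_1·v_3 = -0.6860; r_{23} = e_2·v_3 = 3.5029.
u_3 = v_3 + 0.6860·e_1 − 3.5029·e_2 = (-0.2963, -3.8519, -3.1111, 1.6296).
‖u_3‖ = 5.2210, so e_3 = (-0.0568, -0.7378, -0.5959, 0.3121).

Q = [[-0.5145, -0.5871, -0.0568], [-0.5145, 0.4279, -0.7378], [0.6860, -0.1194, -0.5959], [0.0000, 0.6767, 0.3121]], R = [[5.8310, 1.0290, -0.6860], [0.0000, 5.9111, 3.5029], [0.0000, 0.0000, 5.2210]]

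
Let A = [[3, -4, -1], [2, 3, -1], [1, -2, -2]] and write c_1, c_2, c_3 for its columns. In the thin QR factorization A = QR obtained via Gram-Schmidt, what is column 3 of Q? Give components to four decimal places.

q_3 = (0.3785, -0.1081, -0.9193)

q_1 = c_1/‖c_1‖ = (3, 2, 1)/3.7417 = (0.8018, 0.5345, 0.2673).
r_{12} = q_1·c_2 = -2.1381.
u_2 = c_2 + 2.1381·q_1 = (-2.2857, 4.1429, -1.4286).
‖u_2‖ = 4.9425, so q_2 = (-0.4625, 0.8382, -0.2890).
r_{13} = q_1·c_3 = -1.8708; r_{23} = q_2·c_3 = 0.2023.
u_3 = c_3 + 1.8708·q_1 − 0.2023·q_2 = (0.5936, -0.1696, -1.4415).
‖u_3‖ = 1.5681, so q_3 = (0.3785, -0.1081, -0.9193).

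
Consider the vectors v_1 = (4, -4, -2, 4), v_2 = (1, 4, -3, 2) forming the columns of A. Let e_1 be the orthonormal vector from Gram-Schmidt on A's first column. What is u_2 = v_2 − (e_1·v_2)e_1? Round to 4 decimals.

u_2 = (0.8462, 4.1538, -2.9231, 1.8462)

v_1 = (4, -4, -2, 4); ‖v_1‖ = 7.2111, so e_1 = (0.5547, -0.5547, -0.2774, 0.5547).
e_1·v_2 = 0.5547·1 + (-0.5547)·4 + (-0.2774)·(-3) + 0.5547·2 = 0.2774.
u_2 = v_2 − 0.2774·e_1 = (0.8462, 4.1538, -2.9231, 1.8462).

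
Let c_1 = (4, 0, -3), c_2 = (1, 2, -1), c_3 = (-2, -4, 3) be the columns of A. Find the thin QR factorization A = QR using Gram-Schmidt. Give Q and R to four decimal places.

Q = [[0.8000, -0.0597, 0.5970], [0.0000, 0.9950, 0.0995], [-0.6000, -0.0796, 0.7960]], R = [[5.0000, 1.4000, -3.4000], [0.0000, 2.0100, -4.0996], [0.0000, 0.0000, 0.7960]]

e_1 = c_1/‖c_1‖ = (4, 0, -3)/5.0000 = (0.8000, 0.0000, -0.6000).
r_{12} = e_1·c_2 = 1.4000.
u_2 = c_2 − 1.4000·e_1 = (-0.1200, 2.0000, -0.1600).
‖u_2‖ = 2.0100, so e_2 = (-0.0597, 0.9950, -0.0796).
r_{13} = e_1·c_3 = -3.4000; r_{23} = e_2·c_3 = -4.0996.
u_3 = c_3 + 3.4000·e_1 + 4.0996·e_2 = (0.4752, 0.0792, 0.6337).
‖u_3‖ = 0.7960, so e_3 = (0.5970, 0.0995, 0.7960).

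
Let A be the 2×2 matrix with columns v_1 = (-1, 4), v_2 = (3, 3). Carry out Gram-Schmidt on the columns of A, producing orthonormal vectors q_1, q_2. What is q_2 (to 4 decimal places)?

q_2 = (0.9701, 0.2425)

v_1 = (-1, 4); ‖v_1‖ = 4.1231, so q_1 = (-0.2425, 0.9701).
q_1·v_2 = (-0.2425)·3 + 0.9701·3 = 2.1828.
u_2 = v_2 − 2.1828·q_1 = (3.5294, 0.8824).
‖u_2‖ = 3.6380, so q_2 = (0.9701, 0.2425).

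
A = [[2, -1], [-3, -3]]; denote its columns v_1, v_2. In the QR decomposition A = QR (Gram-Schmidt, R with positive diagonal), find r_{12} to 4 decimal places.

e_1 = v_1/‖v_1‖ = (2, -3)/3.6056 = (0.5547, -0.8321).
r_{12} = e_1·v_2 = 1.9415.

r_{12} = 1.9415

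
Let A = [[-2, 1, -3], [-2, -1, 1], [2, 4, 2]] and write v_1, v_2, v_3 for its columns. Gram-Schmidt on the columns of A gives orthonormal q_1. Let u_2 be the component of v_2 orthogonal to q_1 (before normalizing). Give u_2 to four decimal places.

q_1 = v_1/‖v_1‖ = (-2, -2, 2)/3.4641 = (-0.5774, -0.5774, 0.5774).
r_{12} = q_1·v_2 = 2.3094.
u_2 = v_2 − 2.3094·q_1 = (2.3333, 0.3333, 2.6667).

u_2 = (2.3333, 0.3333, 2.6667)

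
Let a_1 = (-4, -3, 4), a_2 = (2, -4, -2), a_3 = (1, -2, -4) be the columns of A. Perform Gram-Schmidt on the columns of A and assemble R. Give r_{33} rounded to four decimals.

q_1 = a_1/‖a_1‖ = (-4, -3, 4)/6.4031 = (-0.6247, -0.4685, 0.6247).
r_{12} = q_1·a_2 = -0.6247.
u_2 = a_2 + 0.6247·q_1 = (1.6098, -4.2927, -1.6098).
‖u_2‖ = 4.8590, so q_2 = (0.3313, -0.8835, -0.3313).
r_{13} = q_1·a_3 = -2.1864; r_{23} = q_2·a_3 = 3.4234.
u_3 = a_3 + 2.1864·q_1 − 3.4234·q_2 = (-1.5000, 0.0000, -1.5000).
r_{33} = ‖u_3‖ = 2.1213.

r_{33} = 2.1213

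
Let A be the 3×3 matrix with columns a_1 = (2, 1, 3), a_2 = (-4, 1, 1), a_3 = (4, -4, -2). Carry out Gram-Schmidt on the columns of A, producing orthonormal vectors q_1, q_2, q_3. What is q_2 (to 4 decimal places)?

q_2 = (-0.8351, 0.3132, 0.4523)

q_1 = a_1/‖a_1‖ = (2, 1, 3)/3.7417 = (0.5345, 0.2673, 0.8018).
r_{12} = q_1·a_2 = -1.0690.
u_2 = a_2 + 1.0690·q_1 = (-3.4286, 1.2857, 1.8571).
‖u_2‖ = 4.1057, so q_2 = (-0.8351, 0.3132, 0.4523).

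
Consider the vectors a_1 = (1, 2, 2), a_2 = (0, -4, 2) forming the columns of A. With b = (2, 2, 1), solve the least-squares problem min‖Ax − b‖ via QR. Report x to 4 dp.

x = (0.8293, -0.1341)

e_1 = a_1/‖a_1‖ = (1, 2, 2)/3.0000 = (0.3333, 0.6667, 0.6667).
r_{12} = e_1·a_2 = -1.3333.
u_2 = a_2 + 1.3333·e_1 = (0.4444, -3.1111, 2.8889).
‖u_2‖ = 4.2687, so e_2 = (0.1041, -0.7288, 0.6768).
Qᵀb = (2.6667, -0.5726).
Back-substitute: x_2 = -0.5726/4.2687 = -0.1341.
x_1 = (2.6667 + 1.3333·(-0.1341))/3.0000 = 0.8293.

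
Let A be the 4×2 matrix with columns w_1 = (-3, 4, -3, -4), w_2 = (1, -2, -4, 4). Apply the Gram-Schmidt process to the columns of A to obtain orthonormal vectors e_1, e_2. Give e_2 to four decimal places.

e_2 = (0.0175, -0.1403, -0.8595, 0.4912)

w_1 = (-3, 4, -3, -4); ‖w_1‖ = 7.0711, so e_1 = (-0.4243, 0.5657, -0.4243, -0.5657).
e_1·w_2 = (-0.4243)·1 + 0.5657·(-2) + (-0.4243)·(-4) + (-0.5657)·4 = -2.1213.
u_2 = w_2 + 2.1213·e_1 = (0.1000, -0.8000, -4.9000, 2.8000).
‖u_2‖ = 5.7009, so e_2 = (0.0175, -0.1403, -0.8595, 0.4912).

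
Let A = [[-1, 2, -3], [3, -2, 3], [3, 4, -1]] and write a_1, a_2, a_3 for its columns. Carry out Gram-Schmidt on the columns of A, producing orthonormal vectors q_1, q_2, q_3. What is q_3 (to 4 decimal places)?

q_1 = a_1/‖a_1‖ = (-1, 3, 3)/4.3589 = (-0.2294, 0.6882, 0.6882).
r_{12} = q_1·a_2 = 0.9177.
u_2 = a_2 − 0.9177·q_1 = (2.2105, -2.6316, 3.3684).
‖u_2‖ = 4.8123, so q_2 = (0.4594, -0.5468, 0.7000).
r_{13} = q_1·a_3 = 2.0647; r_{23} = q_2·a_3 = -3.7186.
u_3 = a_3 − 2.0647·q_1 + 3.7186·q_2 = (-0.8182, -0.4545, 0.1818).
‖u_3‖ = 0.9535, so q_3 = (-0.8581, -0.4767, 0.1907).

q_3 = (-0.8581, -0.4767, 0.1907)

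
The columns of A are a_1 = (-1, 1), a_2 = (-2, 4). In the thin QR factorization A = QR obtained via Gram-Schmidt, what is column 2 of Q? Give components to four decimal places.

q_1 = a_1/‖a_1‖ = (-1, 1)/1.4142 = (-0.7071, 0.7071).
r_{12} = q_1·a_2 = 4.2426.
u_2 = a_2 − 4.2426·q_1 = (1.0000, 1.0000).
‖u_2‖ = 1.4142, so q_2 = (0.7071, 0.7071).

q_2 = (0.7071, 0.7071)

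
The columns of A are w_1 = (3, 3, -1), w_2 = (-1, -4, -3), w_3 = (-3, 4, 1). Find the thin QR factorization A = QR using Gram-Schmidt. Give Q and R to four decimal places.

e_1 = w_1/‖w_1‖ = (3, 3, -1)/4.3589 = (0.6882, 0.6882, -0.2294).
r_{12} = e_1·w_2 = -2.7530.
u_2 = w_2 + 2.7530·e_1 = (0.8947, -2.1053, -3.6316).
‖u_2‖ = 4.2920, so e_2 = (0.2085, -0.4905, -0.8461).
r_{13} = e_1·w_3 = 0.4588; r_{23} = e_2·w_3 = -3.4336.
u_3 = w_3 − 0.4588·e_1 + 3.4336·e_2 = (-2.6000, 2.0000, -1.8000).
‖u_3‖ = 3.7417, so e_3 = (-0.6949, 0.5345, -0.4811).

Q = [[0.6882, 0.2085, -0.6949], [0.6882, -0.4905, 0.5345], [-0.2294, -0.8461, -0.4811]], R = [[4.3589, -2.7530, 0.4588], [0.0000, 4.2920, -3.4336], [0.0000, 0.0000, 3.7417]]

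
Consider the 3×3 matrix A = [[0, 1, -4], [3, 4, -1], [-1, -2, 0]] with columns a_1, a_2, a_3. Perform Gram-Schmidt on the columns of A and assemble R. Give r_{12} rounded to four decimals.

q_1 = a_1/‖a_1‖ = (0, 3, -1)/3.1623 = (0.0000, 0.9487, -0.3162).
r_{12} = q_1·a_2 = 4.4272.

r_{12} = 4.4272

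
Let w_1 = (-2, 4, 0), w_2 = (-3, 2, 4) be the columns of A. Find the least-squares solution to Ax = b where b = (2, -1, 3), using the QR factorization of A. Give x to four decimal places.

x = (-0.7500, 0.5000)

q_1 = w_1/‖w_1‖ = (-2, 4, 0)/4.4721 = (-0.4472, 0.8944, 0.0000).
r_{12} = q_1·w_2 = 3.1305.
u_2 = w_2 − 3.1305·q_1 = (-1.6000, -0.8000, 4.0000).
‖u_2‖ = 4.3818, so q_2 = (-0.3651, -0.1826, 0.9129).
Qᵀb = (-1.7889, 2.1909).
Back-substitute: x_2 = 2.1909/4.3818 = 0.5000.
x_1 = (-1.7889 − 3.1305·0.5000)/4.4721 = -0.7500.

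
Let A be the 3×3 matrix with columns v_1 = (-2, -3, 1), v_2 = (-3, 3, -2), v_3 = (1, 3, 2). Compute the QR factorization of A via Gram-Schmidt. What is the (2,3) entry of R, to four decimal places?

r_{23} = -0.2701

v_1 = (-2, -3, 1); ‖v_1‖ = 3.7417, so e_1 = (-0.5345, -0.8018, 0.2673).
e_1·v_2 = (-0.5345)·(-3) + (-0.8018)·3 + 0.2673·(-2) = -1.3363.
u_2 = v_2 + 1.3363·e_1 = (-3.7143, 1.9286, -1.6429).
‖u_2‖ = 4.4960, so e_2 = (-0.8261, 0.4289, -0.3654).
r_{23} = e_2·v_3 = -0.2701.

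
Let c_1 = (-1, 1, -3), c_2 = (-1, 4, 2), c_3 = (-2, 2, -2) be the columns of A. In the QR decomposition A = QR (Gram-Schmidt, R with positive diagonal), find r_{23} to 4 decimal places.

c_1 = (-1, 1, -3); ‖c_1‖ = 3.3166, so e_1 = (-0.3015, 0.3015, -0.9045).
e_1·c_2 = (-0.3015)·(-1) + 0.3015·4 + (-0.9045)·2 = -0.3015.
u_2 = c_2 + 0.3015·e_1 = (-1.0909, 4.0909, 1.7273).
‖u_2‖ = 4.5726, so e_2 = (-0.2386, 0.8946, 0.3777).
r_{23} = e_2·c_3 = 1.5110.

r_{23} = 1.5110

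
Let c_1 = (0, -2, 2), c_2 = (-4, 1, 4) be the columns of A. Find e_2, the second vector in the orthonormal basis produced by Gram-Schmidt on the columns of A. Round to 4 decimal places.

e_1 = c_1/‖c_1‖ = (0, -2, 2)/2.8284 = (0.0000, -0.7071, 0.7071).
r_{12} = e_1·c_2 = 2.1213.
u_2 = c_2 − 2.1213·e_1 = (-4.0000, 2.5000, 2.5000).
‖u_2‖ = 5.3385, so e_2 = (-0.7493, 0.4683, 0.4683).

e_2 = (-0.7493, 0.4683, 0.4683)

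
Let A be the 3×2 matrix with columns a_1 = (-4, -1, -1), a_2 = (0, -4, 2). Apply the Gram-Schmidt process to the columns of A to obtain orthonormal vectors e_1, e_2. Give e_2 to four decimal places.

e_1 = a_1/‖a_1‖ = (-4, -1, -1)/4.2426 = (-0.9428, -0.2357, -0.2357).
r_{12} = e_1·a_2 = 0.4714.
u_2 = a_2 − 0.4714·e_1 = (0.4444, -3.8889, 2.1111).
‖u_2‖ = 4.4472, so e_2 = (0.0999, -0.8745, 0.4747).

e_2 = (0.0999, -0.8745, 0.4747)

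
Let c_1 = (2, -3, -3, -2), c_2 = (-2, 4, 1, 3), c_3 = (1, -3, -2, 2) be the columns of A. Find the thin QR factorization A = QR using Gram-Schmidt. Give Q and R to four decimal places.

e_1 = c_1/‖c_1‖ = (2, -3, -3, -2)/5.0990 = (0.3922, -0.5883, -0.5883, -0.3922).
r_{12} = e_1·c_2 = -4.9029.
u_2 = c_2 + 4.9029·e_1 = (-0.0769, 1.1154, -1.8846, 1.0769).
‖u_2‖ = 2.4416, so e_2 = (-0.0315, 0.4568, -0.7719, 0.4411).
r_{13} = e_1·c_3 = 2.5495; r_{23} = e_2·c_3 = 1.0239.
u_3 = c_3 − 2.5495·e_1 − 1.0239·e_2 = (0.0323, -1.9677, 0.2903, 2.5484).
‖u_3‖ = 3.2329, so e_3 = (0.0100, -0.6087, 0.0898, 0.7883).

Q = [[0.3922, -0.0315, 0.0100], [-0.5883, 0.4568, -0.6087], [-0.5883, -0.7719, 0.0898], [-0.3922, 0.4411, 0.7883]], R = [[5.0990, -4.9029, 2.5495], [0.0000, 2.4416, 1.0239], [0.0000, 0.0000, 3.2329]]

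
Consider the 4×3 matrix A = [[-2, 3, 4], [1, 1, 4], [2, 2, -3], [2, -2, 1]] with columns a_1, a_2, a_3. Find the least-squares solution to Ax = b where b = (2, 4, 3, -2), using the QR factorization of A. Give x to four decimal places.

x = (0.7608, 1.2241, 0.2213)

a_1 = (-2, 1, 2, 2); ‖a_1‖ = 3.6056, so e_1 = (-0.5547, 0.2774, 0.5547, 0.5547).
e_1·a_2 = (-0.5547)·3 + 0.2774·1 + 0.5547·2 + 0.5547·(-2) = -1.3868.
u_2 = a_2 + 1.3868·e_1 = (2.2308, 1.3846, 2.7692, -1.2308).
‖u_2‖ = 4.0096, so e_2 = (0.5564, 0.3453, 0.6906, -0.3070).
e_1·a_3 = (-0.5547)·4 + 0.2774·4 + 0.5547·(-3) + 0.5547·1 = -2.2188; e_2·a_3 = 0.5564·4 + 0.3453·4 + 0.6906·(-3) + (-0.3070)·1 = 1.2278.
u_3 = a_3 + 2.2188·e_1 − 1.2278·e_2 = (2.0861, 4.1914, -2.6172, 2.6077).
‖u_3‖ = 5.9640, so e_3 = (0.3498, 0.7028, -0.4388, 0.4372).
Qᵀb = (0.5547, 5.1799, 1.3197).
Back-substitute: x_3 = 1.3197/5.9640 = 0.2213.
x_2 = (5.1799 − 1.2278·0.2213)/4.0096 = 1.2241.
x_1 = (0.5547 + 1.3868·1.2241 + 2.2188·0.2213)/3.6056 = 0.7608.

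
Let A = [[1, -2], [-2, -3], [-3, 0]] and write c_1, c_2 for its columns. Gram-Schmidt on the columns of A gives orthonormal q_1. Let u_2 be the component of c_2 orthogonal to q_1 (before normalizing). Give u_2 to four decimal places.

c_1 = (1, -2, -3); ‖c_1‖ = 3.7417, so q_1 = (0.2673, -0.5345, -0.8018).
q_1·c_2 = 0.2673·(-2) + (-0.5345)·(-3) + (-0.8018)·0 = 1.0690.
u_2 = c_2 − 1.0690·q_1 = (-2.2857, -2.4286, 0.8571).

u_2 = (-2.2857, -2.4286, 0.8571)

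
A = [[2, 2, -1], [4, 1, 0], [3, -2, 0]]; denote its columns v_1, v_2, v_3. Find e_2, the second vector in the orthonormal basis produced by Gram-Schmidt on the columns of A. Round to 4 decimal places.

e_2 = (0.6255, 0.2433, -0.7413)

v_1 = (2, 4, 3); ‖v_1‖ = 5.3852, so e_1 = (0.3714, 0.7428, 0.5571).
e_1·v_2 = 0.3714·2 + 0.7428·1 + 0.5571·(-2) = 0.3714.
u_2 = v_2 − 0.3714·e_1 = (1.8621, 0.7241, -2.2069).
‖u_2‖ = 2.9769, so e_2 = (0.6255, 0.2433, -0.7413).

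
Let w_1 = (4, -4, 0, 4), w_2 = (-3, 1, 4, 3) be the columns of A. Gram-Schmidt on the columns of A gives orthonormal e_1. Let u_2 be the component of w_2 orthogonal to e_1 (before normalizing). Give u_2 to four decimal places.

u_2 = (-2.6667, 0.6667, 4.0000, 3.3333)

w_1 = (4, -4, 0, 4); ‖w_1‖ = 6.9282, so e_1 = (0.5774, -0.5774, 0.0000, 0.5774).
e_1·w_2 = 0.5774·(-3) + (-0.5774)·1 + 0.0000·4 + 0.5774·3 = -0.5774.
u_2 = w_2 + 0.5774·e_1 = (-2.6667, 0.6667, 4.0000, 3.3333).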